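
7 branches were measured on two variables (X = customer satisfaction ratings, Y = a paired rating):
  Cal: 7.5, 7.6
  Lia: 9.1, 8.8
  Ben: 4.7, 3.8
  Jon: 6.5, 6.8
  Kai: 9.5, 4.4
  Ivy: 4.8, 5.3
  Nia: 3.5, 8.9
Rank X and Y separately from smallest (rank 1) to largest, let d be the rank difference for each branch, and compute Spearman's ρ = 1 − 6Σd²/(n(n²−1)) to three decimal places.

Ranks of variable 1: 5, 6, 2, 4, 7, 3, 1
Ranks of variable 2: 5, 6, 1, 4, 2, 3, 7
d = r₁ − r₂: 0, 0, 1, 0, 5, 0, -6
d²: 0, 0, 1, 0, 25, 0, 36; Σd² = 62
ρ = 1 − 6·62/(7·48) = 1 − 372/336 = -0.107

-0.107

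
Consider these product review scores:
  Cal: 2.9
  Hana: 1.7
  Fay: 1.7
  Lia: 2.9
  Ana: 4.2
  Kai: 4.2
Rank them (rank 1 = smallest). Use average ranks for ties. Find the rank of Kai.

5.5

Sorted (ascending): 1.7, 1.7, 2.9, 2.9, 4.2, 4.2
The 2 values of 1.7 occupy positions 1–2 → average rank (1+2)/2 = 1.5.
The 2 values of 2.9 occupy positions 3–4 → average rank (3+4)/2 = 3.5.
The 2 values of 4.2 occupy positions 5–6 → average rank (5+6)/2 = 5.5.
Kai has value 4.2 → rank 5.5.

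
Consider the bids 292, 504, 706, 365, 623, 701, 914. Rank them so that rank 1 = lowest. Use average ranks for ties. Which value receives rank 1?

292

Sorted (ascending): 292, 365, 504, 623, 701, 706, 914
No ties — each value takes its position as its rank.
Rank 1 → value 292.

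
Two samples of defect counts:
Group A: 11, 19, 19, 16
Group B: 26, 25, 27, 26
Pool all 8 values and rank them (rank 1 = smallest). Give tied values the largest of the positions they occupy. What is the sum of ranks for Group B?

Sorted (ascending): 11, 16, 19, 19, 25, 26, 26, 27
The 2 values of 19 occupy positions 3–4 → each gets rank 4.
The 2 values of 26 occupy positions 6–7 → each gets rank 7.
Group B values → pooled ranks: 26→7, 25→5, 27→8, 26→7
Rank sum = 7 + 5 + 8 + 7 = 27

27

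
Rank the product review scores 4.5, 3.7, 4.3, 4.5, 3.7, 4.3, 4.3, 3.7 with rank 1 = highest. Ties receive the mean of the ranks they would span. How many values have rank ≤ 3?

2

Sorted (descending): 4.5, 4.5, 4.3, 4.3, 4.3, 3.7, 3.7, 3.7
The 2 values of 4.5 occupy positions 1–2 → average rank (1+2)/2 = 1.5.
The 3 values of 4.3 occupy positions 3–5 → average rank 4.
The 3 values of 3.7 occupy positions 6–8 → average rank 7.
Ranks ≤ 3: {1.5, 1.5} → 2 values.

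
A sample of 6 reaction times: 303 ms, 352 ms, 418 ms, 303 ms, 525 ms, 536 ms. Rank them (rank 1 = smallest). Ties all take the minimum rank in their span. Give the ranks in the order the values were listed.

1, 3, 4, 1, 5, 6

Sorted (ascending): 303, 303, 352, 418, 525, 536
The 2 values of 303 occupy positions 1–2 → each gets rank 1.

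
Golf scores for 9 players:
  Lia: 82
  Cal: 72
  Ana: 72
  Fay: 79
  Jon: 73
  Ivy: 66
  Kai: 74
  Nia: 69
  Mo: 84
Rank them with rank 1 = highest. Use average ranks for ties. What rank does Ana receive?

6.5

Sorted (descending): 84, 82, 79, 74, 73, 72, 72, 69, 66
The 2 values of 72 occupy positions 6–7 → average rank (6+7)/2 = 6.5.
Ana has value 72 → rank 6.5.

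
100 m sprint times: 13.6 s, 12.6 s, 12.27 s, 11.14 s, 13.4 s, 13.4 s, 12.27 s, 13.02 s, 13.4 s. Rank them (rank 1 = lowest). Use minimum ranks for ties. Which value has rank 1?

11.14

Sorted (ascending): 11.14, 12.27, 12.27, 12.6, 13.02, 13.4, 13.4, 13.4, 13.6
The 2 values of 12.27 occupy positions 2–3 → each gets rank 2.
The 3 values of 13.4 occupy positions 6–8 → each gets rank 6.
Rank 1 → value 11.14.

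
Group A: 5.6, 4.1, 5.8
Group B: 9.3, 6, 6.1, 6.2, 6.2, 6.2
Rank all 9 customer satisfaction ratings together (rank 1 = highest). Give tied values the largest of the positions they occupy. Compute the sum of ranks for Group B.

Sorted (descending): 9.3, 6.2, 6.2, 6.2, 6.1, 6, 5.8, 5.6, 4.1
The 3 values of 6.2 occupy positions 2–4 → each gets rank 4.
Group B values → pooled ranks: 9.3→1, 6→6, 6.1→5, 6.2→4, 6.2→4, 6.2→4
Rank sum = 1 + 6 + 5 + 4 + 4 + 4 = 24

24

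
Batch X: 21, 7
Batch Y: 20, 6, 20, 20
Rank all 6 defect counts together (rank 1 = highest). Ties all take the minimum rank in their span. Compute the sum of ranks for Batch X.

Sorted (descending): 21, 20, 20, 20, 7, 6
The 3 values of 20 occupy positions 2–4 → each gets rank 2.
Batch X values → pooled ranks: 21→1, 7→5
Rank sum = 1 + 5 = 6

6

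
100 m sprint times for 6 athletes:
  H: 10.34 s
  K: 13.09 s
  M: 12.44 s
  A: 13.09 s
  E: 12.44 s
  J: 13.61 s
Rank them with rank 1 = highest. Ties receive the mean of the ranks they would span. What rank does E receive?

4.5

Sorted (descending): 13.61, 13.09, 13.09, 12.44, 12.44, 10.34
The 2 values of 13.09 occupy positions 2–3 → average rank (2+3)/2 = 2.5.
The 2 values of 12.44 occupy positions 4–5 → average rank (4+5)/2 = 4.5.
E has value 12.44 s → rank 4.5.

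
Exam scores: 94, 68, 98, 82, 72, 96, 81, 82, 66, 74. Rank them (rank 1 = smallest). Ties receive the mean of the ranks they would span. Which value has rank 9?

Sorted (ascending): 66, 68, 72, 74, 81, 82, 82, 94, 96, 98
The 2 values of 82 occupy positions 6–7 → average rank (6+7)/2 = 6.5.
Rank 9 → value 96.

96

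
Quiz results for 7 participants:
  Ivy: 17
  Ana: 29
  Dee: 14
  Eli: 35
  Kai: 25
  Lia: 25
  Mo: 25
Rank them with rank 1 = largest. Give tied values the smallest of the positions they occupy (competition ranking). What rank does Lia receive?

Sorted (descending): 35, 29, 25, 25, 25, 17, 14
The 3 values of 25 occupy positions 3–5 → each gets rank 3.
Lia has value 25 → rank 3.

3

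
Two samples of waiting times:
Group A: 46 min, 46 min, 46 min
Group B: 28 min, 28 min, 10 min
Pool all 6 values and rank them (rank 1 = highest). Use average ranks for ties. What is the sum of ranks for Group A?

6

Sorted (descending): 46, 46, 46, 28, 28, 10
The 3 values of 46 occupy positions 1–3 → average rank 2.
The 2 values of 28 occupy positions 4–5 → average rank (4+5)/2 = 4.5.
Group A values → pooled ranks: 46→2, 46→2, 46→2
Rank sum = 2 + 2 + 2 = 6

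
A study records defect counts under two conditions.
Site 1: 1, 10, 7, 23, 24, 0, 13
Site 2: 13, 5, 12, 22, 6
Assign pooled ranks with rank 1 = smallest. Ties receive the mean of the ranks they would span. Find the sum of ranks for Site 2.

Sorted (ascending): 0, 1, 5, 6, 7, 10, 12, 13, 13, 22, 23, 24
The 2 values of 13 occupy positions 8–9 → average rank (8+9)/2 = 8.5.
Site 2 values → pooled ranks: 13→8.5, 5→3, 12→7, 22→10, 6→4
Rank sum = 8.5 + 3 + 7 + 10 + 4 = 32.5

32.5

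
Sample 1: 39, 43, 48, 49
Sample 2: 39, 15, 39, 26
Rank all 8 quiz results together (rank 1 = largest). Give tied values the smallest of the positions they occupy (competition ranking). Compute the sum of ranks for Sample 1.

Sorted (descending): 49, 48, 43, 39, 39, 39, 26, 15
The 3 values of 39 occupy positions 4–6 → each gets rank 4.
Sample 1 values → pooled ranks: 39→4, 43→3, 48→2, 49→1
Rank sum = 4 + 3 + 2 + 1 = 10

10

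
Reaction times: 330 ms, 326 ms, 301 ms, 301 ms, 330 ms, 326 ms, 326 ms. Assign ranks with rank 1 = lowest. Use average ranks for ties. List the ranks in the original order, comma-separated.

Sorted (ascending): 301, 301, 326, 326, 326, 330, 330
The 2 values of 301 occupy positions 1–2 → average rank (1+2)/2 = 1.5.
The 3 values of 326 occupy positions 3–5 → average rank 4.
The 2 values of 330 occupy positions 6–7 → average rank (6+7)/2 = 6.5.

6.5, 4, 1.5, 1.5, 6.5, 4, 4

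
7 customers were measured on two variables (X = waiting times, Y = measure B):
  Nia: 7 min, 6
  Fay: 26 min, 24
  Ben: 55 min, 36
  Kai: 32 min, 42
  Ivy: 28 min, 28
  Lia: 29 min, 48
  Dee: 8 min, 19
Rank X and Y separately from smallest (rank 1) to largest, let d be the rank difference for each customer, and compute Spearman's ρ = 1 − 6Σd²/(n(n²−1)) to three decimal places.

0.857

Ranks of variable 1: 1, 3, 7, 6, 4, 5, 2
Ranks of variable 2: 1, 3, 5, 6, 4, 7, 2
d = r₁ − r₂: 0, 0, 2, 0, 0, -2, 0
d²: 0, 0, 4, 0, 0, 4, 0; Σd² = 8
ρ = 1 − 6·8/(7·48) = 1 − 48/336 = 0.857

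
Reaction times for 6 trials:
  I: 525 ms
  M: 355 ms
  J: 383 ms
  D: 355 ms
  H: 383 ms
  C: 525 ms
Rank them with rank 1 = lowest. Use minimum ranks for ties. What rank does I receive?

5

Sorted (ascending): 355, 355, 383, 383, 525, 525
The 2 values of 355 occupy positions 1–2 → each gets rank 1.
The 2 values of 383 occupy positions 3–4 → each gets rank 3.
The 2 values of 525 occupy positions 5–6 → each gets rank 5.
I has value 525 ms → rank 5.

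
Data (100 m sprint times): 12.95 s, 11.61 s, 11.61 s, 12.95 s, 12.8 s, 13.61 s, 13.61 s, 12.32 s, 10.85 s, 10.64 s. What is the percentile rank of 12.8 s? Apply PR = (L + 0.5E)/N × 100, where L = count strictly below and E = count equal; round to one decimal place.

N = 10.
Strictly below 12.8: 5. Equal to 12.8: 1.
PR = (5 + 0.5·1)/10 × 100 = 55.0

55.0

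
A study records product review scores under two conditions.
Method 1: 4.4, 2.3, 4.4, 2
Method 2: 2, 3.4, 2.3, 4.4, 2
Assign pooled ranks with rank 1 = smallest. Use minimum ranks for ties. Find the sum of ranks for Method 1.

19

Sorted (ascending): 2, 2, 2, 2.3, 2.3, 3.4, 4.4, 4.4, 4.4
The 3 values of 2 occupy positions 1–3 → each gets rank 1.
The 2 values of 2.3 occupy positions 4–5 → each gets rank 4.
The 3 values of 4.4 occupy positions 7–9 → each gets rank 7.
Method 1 values → pooled ranks: 4.4→7, 2.3→4, 4.4→7, 2→1
Rank sum = 7 + 4 + 7 + 1 = 19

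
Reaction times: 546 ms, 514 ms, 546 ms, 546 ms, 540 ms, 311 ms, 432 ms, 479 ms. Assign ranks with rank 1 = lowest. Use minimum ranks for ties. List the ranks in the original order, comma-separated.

6, 4, 6, 6, 5, 1, 2, 3

Sorted (ascending): 311, 432, 479, 514, 540, 546, 546, 546
The 3 values of 546 occupy positions 6–8 → each gets rank 6.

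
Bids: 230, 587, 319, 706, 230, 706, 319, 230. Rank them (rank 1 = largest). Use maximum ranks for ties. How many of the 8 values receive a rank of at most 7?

Sorted (descending): 706, 706, 587, 319, 319, 230, 230, 230
The 2 values of 706 occupy positions 1–2 → each gets rank 2.
The 2 values of 319 occupy positions 4–5 → each gets rank 5.
The 3 values of 230 occupy positions 6–8 → each gets rank 8.
Ranks ≤ 7: {2, 2, 3, 5, 5} → 5 values.

5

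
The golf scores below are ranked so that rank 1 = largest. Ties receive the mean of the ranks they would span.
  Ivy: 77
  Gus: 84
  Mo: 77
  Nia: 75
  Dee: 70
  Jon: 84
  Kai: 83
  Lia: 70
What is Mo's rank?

4.5

Sorted (descending): 84, 84, 83, 77, 77, 75, 70, 70
The 2 values of 84 occupy positions 1–2 → average rank (1+2)/2 = 1.5.
The 2 values of 77 occupy positions 4–5 → average rank (4+5)/2 = 4.5.
The 2 values of 70 occupy positions 7–8 → average rank (7+8)/2 = 7.5.
Mo has value 77 → rank 4.5.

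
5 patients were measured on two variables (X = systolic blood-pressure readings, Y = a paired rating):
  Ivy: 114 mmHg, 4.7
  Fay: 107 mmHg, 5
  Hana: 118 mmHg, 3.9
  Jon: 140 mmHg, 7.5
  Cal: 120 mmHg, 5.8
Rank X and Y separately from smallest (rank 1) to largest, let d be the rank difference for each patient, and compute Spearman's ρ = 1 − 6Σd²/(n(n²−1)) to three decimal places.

0.600

Ranks of variable 1: 2, 1, 3, 5, 4
Ranks of variable 2: 2, 3, 1, 5, 4
d = r₁ − r₂: 0, -2, 2, 0, 0
d²: 0, 4, 4, 0, 0; Σd² = 8
ρ = 1 − 6·8/(5·24) = 1 − 48/120 = 0.600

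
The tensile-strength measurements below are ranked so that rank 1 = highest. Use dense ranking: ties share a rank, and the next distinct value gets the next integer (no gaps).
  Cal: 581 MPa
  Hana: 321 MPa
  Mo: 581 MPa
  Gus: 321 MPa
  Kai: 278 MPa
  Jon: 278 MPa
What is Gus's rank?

Sorted (descending): 581, 581, 321, 321, 278, 278
The 2 values of 581 share dense rank 1.
The 2 values of 321 share dense rank 2.
The 2 values of 278 share dense rank 3.
Gus has value 321 MPa → rank 2.

2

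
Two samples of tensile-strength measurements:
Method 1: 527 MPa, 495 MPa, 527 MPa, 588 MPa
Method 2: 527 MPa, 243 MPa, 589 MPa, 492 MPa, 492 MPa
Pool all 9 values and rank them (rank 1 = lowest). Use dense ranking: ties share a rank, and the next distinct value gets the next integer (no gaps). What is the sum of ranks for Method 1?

16

Sorted (ascending): 243, 492, 492, 495, 527, 527, 527, 588, 589
The 2 values of 492 share dense rank 2.
The 3 values of 527 share dense rank 4.
Remaining distinct values take the next consecutive integers.
Method 1 values → pooled ranks: 527→4, 495→3, 527→4, 588→5
Rank sum = 4 + 3 + 4 + 5 = 16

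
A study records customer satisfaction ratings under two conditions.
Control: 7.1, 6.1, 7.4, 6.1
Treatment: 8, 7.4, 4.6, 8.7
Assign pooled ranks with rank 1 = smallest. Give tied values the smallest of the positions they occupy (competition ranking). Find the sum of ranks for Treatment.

Sorted (ascending): 4.6, 6.1, 6.1, 7.1, 7.4, 7.4, 8, 8.7
The 2 values of 6.1 occupy positions 2–3 → each gets rank 2.
The 2 values of 7.4 occupy positions 5–6 → each gets rank 5.
Treatment values → pooled ranks: 8→7, 7.4→5, 4.6→1, 8.7→8
Rank sum = 7 + 5 + 1 + 8 = 21

21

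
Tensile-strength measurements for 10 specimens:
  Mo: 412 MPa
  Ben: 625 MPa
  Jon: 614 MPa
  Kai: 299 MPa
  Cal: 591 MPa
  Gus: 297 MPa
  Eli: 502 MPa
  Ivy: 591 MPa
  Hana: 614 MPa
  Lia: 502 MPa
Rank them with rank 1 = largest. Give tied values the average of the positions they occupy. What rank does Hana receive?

2.5

Sorted (descending): 625, 614, 614, 591, 591, 502, 502, 412, 299, 297
The 2 values of 614 occupy positions 2–3 → average rank (2+3)/2 = 2.5.
The 2 values of 591 occupy positions 4–5 → average rank (4+5)/2 = 4.5.
The 2 values of 502 occupy positions 6–7 → average rank (6+7)/2 = 6.5.
Hana has value 614 MPa → rank 2.5.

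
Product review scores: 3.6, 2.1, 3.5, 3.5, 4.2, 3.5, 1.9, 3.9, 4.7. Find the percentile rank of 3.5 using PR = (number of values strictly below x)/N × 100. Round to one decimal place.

22.2

N = 9.
Strictly below 3.5: 2. Equal to 3.5: 3.
PR = 2/9 × 100 = 22.2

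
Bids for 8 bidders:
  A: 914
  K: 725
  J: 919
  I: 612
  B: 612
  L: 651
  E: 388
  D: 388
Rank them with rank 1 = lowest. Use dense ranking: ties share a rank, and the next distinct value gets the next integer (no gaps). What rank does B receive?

2

Sorted (ascending): 388, 388, 612, 612, 651, 725, 914, 919
The 2 values of 388 share dense rank 1.
The 2 values of 612 share dense rank 2.
Remaining distinct values take the next consecutive integers.
B has value 612 → rank 2.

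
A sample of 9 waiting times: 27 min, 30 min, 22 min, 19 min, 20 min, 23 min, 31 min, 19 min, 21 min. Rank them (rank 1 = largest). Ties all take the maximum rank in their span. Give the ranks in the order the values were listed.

3, 2, 5, 9, 7, 4, 1, 9, 6

Sorted (descending): 31, 30, 27, 23, 22, 21, 20, 19, 19
The 2 values of 19 occupy positions 8–9 → each gets rank 9.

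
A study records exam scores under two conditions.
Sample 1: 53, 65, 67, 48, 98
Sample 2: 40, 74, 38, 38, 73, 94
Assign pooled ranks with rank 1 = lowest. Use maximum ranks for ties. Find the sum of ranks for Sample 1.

Sorted (ascending): 38, 38, 40, 48, 53, 65, 67, 73, 74, 94, 98
The 2 values of 38 occupy positions 1–2 → each gets rank 2.
Sample 1 values → pooled ranks: 53→5, 65→6, 67→7, 48→4, 98→11
Rank sum = 5 + 6 + 7 + 4 + 11 = 33

33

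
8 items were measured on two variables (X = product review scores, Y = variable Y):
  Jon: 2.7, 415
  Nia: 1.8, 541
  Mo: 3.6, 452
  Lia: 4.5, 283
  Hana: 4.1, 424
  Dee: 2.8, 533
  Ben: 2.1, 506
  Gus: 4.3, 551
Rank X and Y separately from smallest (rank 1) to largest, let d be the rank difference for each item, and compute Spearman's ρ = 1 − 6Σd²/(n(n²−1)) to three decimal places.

Ranks of variable 1: 3, 1, 5, 8, 6, 4, 2, 7
Ranks of variable 2: 2, 7, 4, 1, 3, 6, 5, 8
d = r₁ − r₂: 1, -6, 1, 7, 3, -2, -3, -1
d²: 1, 36, 1, 49, 9, 4, 9, 1; Σd² = 110
ρ = 1 − 6·110/(8·63) = 1 − 660/504 = -0.310

-0.310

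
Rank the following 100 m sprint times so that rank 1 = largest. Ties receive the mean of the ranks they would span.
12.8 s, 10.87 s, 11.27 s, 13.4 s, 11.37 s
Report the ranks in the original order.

Sorted (descending): 13.4, 12.8, 11.37, 11.27, 10.87
No ties — each value takes its position as its rank.

2, 5, 4, 1, 3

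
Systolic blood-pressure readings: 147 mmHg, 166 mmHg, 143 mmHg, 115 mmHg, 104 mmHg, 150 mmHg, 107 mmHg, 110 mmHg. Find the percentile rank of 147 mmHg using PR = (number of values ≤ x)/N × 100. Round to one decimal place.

N = 8.
Strictly below 147: 5. Equal to 147: 1.
PR = 6/8 × 100 = 75.0

75.0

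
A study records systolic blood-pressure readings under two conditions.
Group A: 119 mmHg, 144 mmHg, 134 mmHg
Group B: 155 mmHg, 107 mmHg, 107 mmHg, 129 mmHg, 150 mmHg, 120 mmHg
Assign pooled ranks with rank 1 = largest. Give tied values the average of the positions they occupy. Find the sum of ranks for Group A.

14

Sorted (descending): 155, 150, 144, 134, 129, 120, 119, 107, 107
The 2 values of 107 occupy positions 8–9 → average rank (8+9)/2 = 8.5.
Group A values → pooled ranks: 119→7, 144→3, 134→4
Rank sum = 7 + 3 + 4 = 14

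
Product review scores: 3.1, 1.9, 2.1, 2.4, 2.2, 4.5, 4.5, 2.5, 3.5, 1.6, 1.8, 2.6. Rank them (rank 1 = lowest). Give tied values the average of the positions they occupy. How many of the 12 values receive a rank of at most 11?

10

Sorted (ascending): 1.6, 1.8, 1.9, 2.1, 2.2, 2.4, 2.5, 2.6, 3.1, 3.5, 4.5, 4.5
The 2 values of 4.5 occupy positions 11–12 → average rank (11+12)/2 = 11.5.
Ranks ≤ 11: {1, 2, 3, 4, 5, 6, 7, 8, 9, 10} → 10 values.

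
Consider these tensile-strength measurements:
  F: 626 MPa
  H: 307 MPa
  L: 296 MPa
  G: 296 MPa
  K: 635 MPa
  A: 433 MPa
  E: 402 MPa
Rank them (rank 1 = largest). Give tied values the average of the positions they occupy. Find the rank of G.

6.5

Sorted (descending): 635, 626, 433, 402, 307, 296, 296
The 2 values of 296 occupy positions 6–7 → average rank (6+7)/2 = 6.5.
G has value 296 MPa → rank 6.5.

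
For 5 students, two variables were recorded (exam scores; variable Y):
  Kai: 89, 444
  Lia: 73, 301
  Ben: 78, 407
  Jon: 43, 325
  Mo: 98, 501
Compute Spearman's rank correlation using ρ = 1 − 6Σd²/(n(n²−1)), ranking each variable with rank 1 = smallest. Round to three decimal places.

Ranks of variable 1: 4, 2, 3, 1, 5
Ranks of variable 2: 4, 1, 3, 2, 5
d = r₁ − r₂: 0, 1, 0, -1, 0
d²: 0, 1, 0, 1, 0; Σd² = 2
ρ = 1 − 6·2/(5·24) = 1 − 12/120 = 0.900

0.900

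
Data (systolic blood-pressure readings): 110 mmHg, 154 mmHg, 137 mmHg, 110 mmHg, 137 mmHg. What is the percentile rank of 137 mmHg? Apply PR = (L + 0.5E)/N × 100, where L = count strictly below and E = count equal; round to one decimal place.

60.0

N = 5.
Strictly below 137: 2. Equal to 137: 2.
PR = (2 + 0.5·2)/5 × 100 = 60.0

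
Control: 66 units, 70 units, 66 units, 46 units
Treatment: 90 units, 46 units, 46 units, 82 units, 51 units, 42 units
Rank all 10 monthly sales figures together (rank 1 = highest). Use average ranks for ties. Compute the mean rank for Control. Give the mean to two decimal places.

5.00

Sorted (descending): 90, 82, 70, 66, 66, 51, 46, 46, 46, 42
The 2 values of 66 occupy positions 4–5 → average rank (4+5)/2 = 4.5.
The 3 values of 46 occupy positions 7–9 → average rank 8.
Control values → pooled ranks: 66→4.5, 70→3, 66→4.5, 46→8
Mean rank = (4.5 + 3 + 4.5 + 8) / 4 = 5.00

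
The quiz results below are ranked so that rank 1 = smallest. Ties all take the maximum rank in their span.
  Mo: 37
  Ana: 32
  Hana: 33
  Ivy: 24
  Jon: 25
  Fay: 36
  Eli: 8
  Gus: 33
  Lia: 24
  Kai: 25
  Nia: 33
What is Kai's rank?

5

Sorted (ascending): 8, 24, 24, 25, 25, 32, 33, 33, 33, 36, 37
The 2 values of 24 occupy positions 2–3 → each gets rank 3.
The 2 values of 25 occupy positions 4–5 → each gets rank 5.
The 3 values of 33 occupy positions 7–9 → each gets rank 9.
Kai has value 25 → rank 5.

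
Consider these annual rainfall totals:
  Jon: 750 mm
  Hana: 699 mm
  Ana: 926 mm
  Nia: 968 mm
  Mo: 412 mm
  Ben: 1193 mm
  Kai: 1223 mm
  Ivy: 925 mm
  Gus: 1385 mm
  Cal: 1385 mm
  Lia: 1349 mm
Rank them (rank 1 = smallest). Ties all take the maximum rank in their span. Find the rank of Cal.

11

Sorted (ascending): 412, 699, 750, 925, 926, 968, 1193, 1223, 1349, 1385, 1385
The 2 values of 1385 occupy positions 10–11 → each gets rank 11.
Cal has value 1385 mm → rank 11.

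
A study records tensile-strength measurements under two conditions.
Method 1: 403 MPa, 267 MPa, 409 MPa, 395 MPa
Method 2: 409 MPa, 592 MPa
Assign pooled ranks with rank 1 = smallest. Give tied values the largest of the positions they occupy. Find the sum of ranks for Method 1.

Sorted (ascending): 267, 395, 403, 409, 409, 592
The 2 values of 409 occupy positions 4–5 → each gets rank 5.
Method 1 values → pooled ranks: 403→3, 267→1, 409→5, 395→2
Rank sum = 3 + 1 + 5 + 2 = 11

11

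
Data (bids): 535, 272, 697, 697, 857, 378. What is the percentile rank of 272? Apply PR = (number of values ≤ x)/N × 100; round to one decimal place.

16.7

N = 6.
Strictly below 272: 0. Equal to 272: 1.
PR = 1/6 × 100 = 16.7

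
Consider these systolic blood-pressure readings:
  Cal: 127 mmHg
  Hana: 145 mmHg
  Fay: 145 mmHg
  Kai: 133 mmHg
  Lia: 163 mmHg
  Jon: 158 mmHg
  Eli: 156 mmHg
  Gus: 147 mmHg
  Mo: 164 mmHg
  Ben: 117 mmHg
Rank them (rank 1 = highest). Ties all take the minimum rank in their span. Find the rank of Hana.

Sorted (descending): 164, 163, 158, 156, 147, 145, 145, 133, 127, 117
The 2 values of 145 occupy positions 6–7 → each gets rank 6.
Hana has value 145 mmHg → rank 6.

6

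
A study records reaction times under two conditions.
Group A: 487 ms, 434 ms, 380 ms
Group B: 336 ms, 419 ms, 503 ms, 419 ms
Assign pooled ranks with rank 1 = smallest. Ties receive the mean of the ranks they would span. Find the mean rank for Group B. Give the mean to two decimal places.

Sorted (ascending): 336, 380, 419, 419, 434, 487, 503
The 2 values of 419 occupy positions 3–4 → average rank (3+4)/2 = 3.5.
Group B values → pooled ranks: 336→1, 419→3.5, 503→7, 419→3.5
Mean rank = (1 + 3.5 + 7 + 3.5) / 4 = 3.75

3.75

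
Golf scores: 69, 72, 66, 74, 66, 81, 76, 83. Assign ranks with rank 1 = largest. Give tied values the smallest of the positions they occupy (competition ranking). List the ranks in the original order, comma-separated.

6, 5, 7, 4, 7, 2, 3, 1

Sorted (descending): 83, 81, 76, 74, 72, 69, 66, 66
The 2 values of 66 occupy positions 7–8 → each gets rank 7.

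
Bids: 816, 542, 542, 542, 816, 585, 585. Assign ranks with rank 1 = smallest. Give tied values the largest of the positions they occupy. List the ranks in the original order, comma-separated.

Sorted (ascending): 542, 542, 542, 585, 585, 816, 816
The 3 values of 542 occupy positions 1–3 → each gets rank 3.
The 2 values of 585 occupy positions 4–5 → each gets rank 5.
The 2 values of 816 occupy positions 6–7 → each gets rank 7.

7, 3, 3, 3, 7, 5, 5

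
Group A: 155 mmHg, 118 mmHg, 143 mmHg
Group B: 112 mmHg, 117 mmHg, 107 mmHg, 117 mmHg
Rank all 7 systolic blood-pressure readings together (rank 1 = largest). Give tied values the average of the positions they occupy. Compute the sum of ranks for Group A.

Sorted (descending): 155, 143, 118, 117, 117, 112, 107
The 2 values of 117 occupy positions 4–5 → average rank (4+5)/2 = 4.5.
Group A values → pooled ranks: 155→1, 118→3, 143→2
Rank sum = 1 + 3 + 2 = 6

6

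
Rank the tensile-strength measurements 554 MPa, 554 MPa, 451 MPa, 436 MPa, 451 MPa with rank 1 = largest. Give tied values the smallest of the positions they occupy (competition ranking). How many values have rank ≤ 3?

4

Sorted (descending): 554, 554, 451, 451, 436
The 2 values of 554 occupy positions 1–2 → each gets rank 1.
The 2 values of 451 occupy positions 3–4 → each gets rank 3.
Ranks ≤ 3: {1, 1, 3, 3} → 4 values.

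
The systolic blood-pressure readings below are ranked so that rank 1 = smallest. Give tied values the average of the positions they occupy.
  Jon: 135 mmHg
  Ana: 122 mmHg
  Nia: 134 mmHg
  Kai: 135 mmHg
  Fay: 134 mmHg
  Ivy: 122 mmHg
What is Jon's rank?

Sorted (ascending): 122, 122, 134, 134, 135, 135
The 2 values of 122 occupy positions 1–2 → average rank (1+2)/2 = 1.5.
The 2 values of 134 occupy positions 3–4 → average rank (3+4)/2 = 3.5.
The 2 values of 135 occupy positions 5–6 → average rank (5+6)/2 = 5.5.
Jon has value 135 mmHg → rank 5.5.

5.5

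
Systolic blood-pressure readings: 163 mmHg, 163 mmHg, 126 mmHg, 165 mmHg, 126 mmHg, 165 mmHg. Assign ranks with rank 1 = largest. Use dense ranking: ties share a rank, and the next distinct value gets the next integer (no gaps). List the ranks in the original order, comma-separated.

Sorted (descending): 165, 165, 163, 163, 126, 126
The 2 values of 165 share dense rank 1.
The 2 values of 163 share dense rank 2.
The 2 values of 126 share dense rank 3.

2, 2, 3, 1, 3, 1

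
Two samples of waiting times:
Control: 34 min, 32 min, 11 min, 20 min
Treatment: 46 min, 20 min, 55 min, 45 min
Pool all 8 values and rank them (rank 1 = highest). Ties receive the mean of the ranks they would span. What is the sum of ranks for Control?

Sorted (descending): 55, 46, 45, 34, 32, 20, 20, 11
The 2 values of 20 occupy positions 6–7 → average rank (6+7)/2 = 6.5.
Control values → pooled ranks: 34→4, 32→5, 11→8, 20→6.5
Rank sum = 4 + 5 + 8 + 6.5 = 23.5

23.5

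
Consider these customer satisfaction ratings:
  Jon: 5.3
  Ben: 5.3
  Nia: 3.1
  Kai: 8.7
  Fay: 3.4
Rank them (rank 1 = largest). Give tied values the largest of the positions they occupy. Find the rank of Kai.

1

Sorted (descending): 8.7, 5.3, 5.3, 3.4, 3.1
The 2 values of 5.3 occupy positions 2–3 → each gets rank 3.
Kai has value 8.7 → rank 1.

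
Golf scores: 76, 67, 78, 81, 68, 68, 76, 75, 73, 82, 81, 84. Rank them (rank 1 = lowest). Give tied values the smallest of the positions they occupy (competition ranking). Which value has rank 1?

Sorted (ascending): 67, 68, 68, 73, 75, 76, 76, 78, 81, 81, 82, 84
The 2 values of 68 occupy positions 2–3 → each gets rank 2.
The 2 values of 76 occupy positions 6–7 → each gets rank 6.
The 2 values of 81 occupy positions 9–10 → each gets rank 9.
Rank 1 → value 67.

67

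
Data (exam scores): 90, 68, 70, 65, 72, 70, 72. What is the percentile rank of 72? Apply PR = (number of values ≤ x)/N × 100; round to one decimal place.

N = 7.
Strictly below 72: 4. Equal to 72: 2.
PR = 6/7 × 100 = 85.7

85.7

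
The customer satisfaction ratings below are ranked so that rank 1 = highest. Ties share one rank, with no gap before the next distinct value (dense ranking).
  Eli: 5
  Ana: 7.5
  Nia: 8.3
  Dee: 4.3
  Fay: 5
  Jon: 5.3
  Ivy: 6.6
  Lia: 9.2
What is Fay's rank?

Sorted (descending): 9.2, 8.3, 7.5, 6.6, 5.3, 5, 5, 4.3
The 2 values of 5 share dense rank 6.
Remaining distinct values take the next consecutive integers.
Fay has value 5 → rank 6.

6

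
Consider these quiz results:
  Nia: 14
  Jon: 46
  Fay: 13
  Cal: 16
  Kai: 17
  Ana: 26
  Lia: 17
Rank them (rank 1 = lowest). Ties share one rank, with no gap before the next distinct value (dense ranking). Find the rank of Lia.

4

Sorted (ascending): 13, 14, 16, 17, 17, 26, 46
The 2 values of 17 share dense rank 4.
Remaining distinct values take the next consecutive integers.
Lia has value 17 → rank 4.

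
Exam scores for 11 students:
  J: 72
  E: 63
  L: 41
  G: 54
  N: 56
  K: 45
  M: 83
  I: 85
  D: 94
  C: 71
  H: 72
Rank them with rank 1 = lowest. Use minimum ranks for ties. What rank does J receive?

7

Sorted (ascending): 41, 45, 54, 56, 63, 71, 72, 72, 83, 85, 94
The 2 values of 72 occupy positions 7–8 → each gets rank 7.
J has value 72 → rank 7.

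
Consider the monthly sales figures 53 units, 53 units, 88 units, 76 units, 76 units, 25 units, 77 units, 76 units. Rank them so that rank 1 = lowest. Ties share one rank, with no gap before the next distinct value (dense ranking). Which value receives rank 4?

77

Sorted (ascending): 25, 53, 53, 76, 76, 76, 77, 88
The 2 values of 53 share dense rank 2.
The 3 values of 76 share dense rank 3.
Remaining distinct values take the next consecutive integers.
Rank 4 → value 77.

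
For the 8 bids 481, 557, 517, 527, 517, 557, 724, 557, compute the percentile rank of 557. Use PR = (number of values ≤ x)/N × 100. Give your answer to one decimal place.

N = 8.
Strictly below 557: 4. Equal to 557: 3.
PR = 7/8 × 100 = 87.5

87.5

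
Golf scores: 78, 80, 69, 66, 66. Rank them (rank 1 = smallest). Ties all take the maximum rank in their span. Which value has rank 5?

Sorted (ascending): 66, 66, 69, 78, 80
The 2 values of 66 occupy positions 1–2 → each gets rank 2.
Rank 5 → value 80.

80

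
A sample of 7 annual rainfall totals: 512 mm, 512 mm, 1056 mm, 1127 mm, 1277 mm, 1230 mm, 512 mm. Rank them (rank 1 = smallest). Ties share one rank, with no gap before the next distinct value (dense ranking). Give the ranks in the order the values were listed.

Sorted (ascending): 512, 512, 512, 1056, 1127, 1230, 1277
The 3 values of 512 share dense rank 1.
Remaining distinct values take the next consecutive integers.

1, 1, 2, 3, 5, 4, 1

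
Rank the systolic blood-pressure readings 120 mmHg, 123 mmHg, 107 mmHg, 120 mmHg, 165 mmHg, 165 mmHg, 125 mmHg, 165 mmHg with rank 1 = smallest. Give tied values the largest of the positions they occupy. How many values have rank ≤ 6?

Sorted (ascending): 107, 120, 120, 123, 125, 165, 165, 165
The 2 values of 120 occupy positions 2–3 → each gets rank 3.
The 3 values of 165 occupy positions 6–8 → each gets rank 8.
Ranks ≤ 6: {1, 3, 3, 4, 5} → 5 values.

5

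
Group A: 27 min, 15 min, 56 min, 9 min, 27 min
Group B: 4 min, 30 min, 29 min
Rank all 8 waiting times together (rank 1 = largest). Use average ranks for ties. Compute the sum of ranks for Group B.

13

Sorted (descending): 56, 30, 29, 27, 27, 15, 9, 4
The 2 values of 27 occupy positions 4–5 → average rank (4+5)/2 = 4.5.
Group B values → pooled ranks: 4→8, 30→2, 29→3
Rank sum = 8 + 2 + 3 = 13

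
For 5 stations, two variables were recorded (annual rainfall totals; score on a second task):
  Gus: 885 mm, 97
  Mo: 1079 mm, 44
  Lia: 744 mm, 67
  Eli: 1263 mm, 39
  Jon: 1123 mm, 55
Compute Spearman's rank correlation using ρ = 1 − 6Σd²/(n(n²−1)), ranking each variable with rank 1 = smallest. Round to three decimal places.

Ranks of variable 1: 2, 3, 1, 5, 4
Ranks of variable 2: 5, 2, 4, 1, 3
d = r₁ − r₂: -3, 1, -3, 4, 1
d²: 9, 1, 9, 16, 1; Σd² = 36
ρ = 1 − 6·36/(5·24) = 1 − 216/120 = -0.800

-0.800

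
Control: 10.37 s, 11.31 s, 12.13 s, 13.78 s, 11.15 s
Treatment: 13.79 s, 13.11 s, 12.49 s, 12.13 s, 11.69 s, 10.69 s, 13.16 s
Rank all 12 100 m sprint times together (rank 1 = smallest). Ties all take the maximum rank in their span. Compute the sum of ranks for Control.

26

Sorted (ascending): 10.37, 10.69, 11.15, 11.31, 11.69, 12.13, 12.13, 12.49, 13.11, 13.16, 13.78, 13.79
The 2 values of 12.13 occupy positions 6–7 → each gets rank 7.
Control values → pooled ranks: 10.37→1, 11.31→4, 12.13→7, 13.78→11, 11.15→3
Rank sum = 1 + 4 + 7 + 11 + 3 = 26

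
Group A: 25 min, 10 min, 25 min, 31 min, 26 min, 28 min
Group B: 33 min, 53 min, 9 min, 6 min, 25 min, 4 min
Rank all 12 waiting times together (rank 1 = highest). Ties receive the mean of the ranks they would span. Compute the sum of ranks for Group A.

35

Sorted (descending): 53, 33, 31, 28, 26, 25, 25, 25, 10, 9, 6, 4
The 3 values of 25 occupy positions 6–8 → average rank 7.
Group A values → pooled ranks: 25→7, 10→9, 25→7, 31→3, 26→5, 28→4
Rank sum = 7 + 9 + 7 + 3 + 5 + 4 = 35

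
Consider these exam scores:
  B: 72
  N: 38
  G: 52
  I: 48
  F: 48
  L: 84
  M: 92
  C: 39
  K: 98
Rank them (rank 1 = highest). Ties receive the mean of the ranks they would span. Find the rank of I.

6.5

Sorted (descending): 98, 92, 84, 72, 52, 48, 48, 39, 38
The 2 values of 48 occupy positions 6–7 → average rank (6+7)/2 = 6.5.
I has value 48 → rank 6.5.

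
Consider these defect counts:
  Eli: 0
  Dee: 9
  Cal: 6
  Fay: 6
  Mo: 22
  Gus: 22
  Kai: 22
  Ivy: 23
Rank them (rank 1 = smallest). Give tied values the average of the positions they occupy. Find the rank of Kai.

Sorted (ascending): 0, 6, 6, 9, 22, 22, 22, 23
The 2 values of 6 occupy positions 2–3 → average rank (2+3)/2 = 2.5.
The 3 values of 22 occupy positions 5–7 → average rank 6.
Kai has value 22 → rank 6.

6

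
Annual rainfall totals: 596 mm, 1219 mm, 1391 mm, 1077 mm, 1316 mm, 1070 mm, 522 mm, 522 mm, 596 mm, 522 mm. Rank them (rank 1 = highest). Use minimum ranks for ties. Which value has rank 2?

1316

Sorted (descending): 1391, 1316, 1219, 1077, 1070, 596, 596, 522, 522, 522
The 2 values of 596 occupy positions 6–7 → each gets rank 6.
The 3 values of 522 occupy positions 8–10 → each gets rank 8.
Rank 2 → value 1316.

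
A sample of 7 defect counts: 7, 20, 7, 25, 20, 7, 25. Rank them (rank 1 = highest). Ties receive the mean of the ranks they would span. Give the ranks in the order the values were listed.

Sorted (descending): 25, 25, 20, 20, 7, 7, 7
The 2 values of 25 occupy positions 1–2 → average rank (1+2)/2 = 1.5.
The 2 values of 20 occupy positions 3–4 → average rank (3+4)/2 = 3.5.
The 3 values of 7 occupy positions 5–7 → average rank 6.

6, 3.5, 6, 1.5, 3.5, 6, 1.5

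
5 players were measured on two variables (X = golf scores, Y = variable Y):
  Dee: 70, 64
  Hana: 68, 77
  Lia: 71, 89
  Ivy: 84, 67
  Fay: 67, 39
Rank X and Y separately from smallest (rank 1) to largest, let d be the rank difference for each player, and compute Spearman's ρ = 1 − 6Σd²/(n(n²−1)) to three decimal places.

0.500

Ranks of variable 1: 3, 2, 4, 5, 1
Ranks of variable 2: 2, 4, 5, 3, 1
d = r₁ − r₂: 1, -2, -1, 2, 0
d²: 1, 4, 1, 4, 0; Σd² = 10
ρ = 1 − 6·10/(5·24) = 1 − 60/120 = 0.500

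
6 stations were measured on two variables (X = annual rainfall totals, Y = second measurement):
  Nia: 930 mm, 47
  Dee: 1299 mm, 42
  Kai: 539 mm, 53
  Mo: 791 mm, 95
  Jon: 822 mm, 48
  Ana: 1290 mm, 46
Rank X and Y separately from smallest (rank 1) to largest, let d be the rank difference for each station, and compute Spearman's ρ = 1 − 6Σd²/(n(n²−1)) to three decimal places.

Ranks of variable 1: 4, 6, 1, 2, 3, 5
Ranks of variable 2: 3, 1, 5, 6, 4, 2
d = r₁ − r₂: 1, 5, -4, -4, -1, 3
d²: 1, 25, 16, 16, 1, 9; Σd² = 68
ρ = 1 − 6·68/(6·35) = 1 − 408/210 = -0.943

-0.943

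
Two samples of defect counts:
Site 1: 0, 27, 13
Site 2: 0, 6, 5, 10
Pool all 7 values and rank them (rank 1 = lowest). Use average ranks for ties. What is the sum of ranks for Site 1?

14.5

Sorted (ascending): 0, 0, 5, 6, 10, 13, 27
The 2 values of 0 occupy positions 1–2 → average rank (1+2)/2 = 1.5.
Site 1 values → pooled ranks: 0→1.5, 27→7, 13→6
Rank sum = 1.5 + 7 + 6 = 14.5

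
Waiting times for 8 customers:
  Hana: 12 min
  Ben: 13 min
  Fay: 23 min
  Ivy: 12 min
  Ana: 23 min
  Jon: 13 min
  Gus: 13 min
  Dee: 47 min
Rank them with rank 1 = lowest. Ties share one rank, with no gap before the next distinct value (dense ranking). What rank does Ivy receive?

Sorted (ascending): 12, 12, 13, 13, 13, 23, 23, 47
The 2 values of 12 share dense rank 1.
The 3 values of 13 share dense rank 2.
The 2 values of 23 share dense rank 3.
Remaining distinct values take the next consecutive integers.
Ivy has value 12 min → rank 1.

1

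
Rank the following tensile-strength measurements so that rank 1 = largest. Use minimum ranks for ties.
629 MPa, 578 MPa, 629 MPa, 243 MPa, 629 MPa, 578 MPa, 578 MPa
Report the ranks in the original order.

1, 4, 1, 7, 1, 4, 4

Sorted (descending): 629, 629, 629, 578, 578, 578, 243
The 3 values of 629 occupy positions 1–3 → each gets rank 1.
The 3 values of 578 occupy positions 4–6 → each gets rank 4.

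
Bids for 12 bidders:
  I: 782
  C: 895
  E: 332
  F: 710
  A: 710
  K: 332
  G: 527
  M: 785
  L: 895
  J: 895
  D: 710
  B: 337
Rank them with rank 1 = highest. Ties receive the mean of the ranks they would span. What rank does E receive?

11.5

Sorted (descending): 895, 895, 895, 785, 782, 710, 710, 710, 527, 337, 332, 332
The 3 values of 895 occupy positions 1–3 → average rank 2.
The 3 values of 710 occupy positions 6–8 → average rank 7.
The 2 values of 332 occupy positions 11–12 → average rank (11+12)/2 = 11.5.
E has value 332 → rank 11.5.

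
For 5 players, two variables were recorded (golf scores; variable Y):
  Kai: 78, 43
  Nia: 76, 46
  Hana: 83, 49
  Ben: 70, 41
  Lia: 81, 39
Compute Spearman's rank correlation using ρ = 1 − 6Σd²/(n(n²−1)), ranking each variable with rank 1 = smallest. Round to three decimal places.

Ranks of variable 1: 3, 2, 5, 1, 4
Ranks of variable 2: 3, 4, 5, 2, 1
d = r₁ − r₂: 0, -2, 0, -1, 3
d²: 0, 4, 0, 1, 9; Σd² = 14
ρ = 1 − 6·14/(5·24) = 1 − 84/120 = 0.300

0.300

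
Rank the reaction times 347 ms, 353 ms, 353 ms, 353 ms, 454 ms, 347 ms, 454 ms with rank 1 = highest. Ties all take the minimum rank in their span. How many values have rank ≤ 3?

Sorted (descending): 454, 454, 353, 353, 353, 347, 347
The 2 values of 454 occupy positions 1–2 → each gets rank 1.
The 3 values of 353 occupy positions 3–5 → each gets rank 3.
The 2 values of 347 occupy positions 6–7 → each gets rank 6.
Ranks ≤ 3: {1, 1, 3, 3, 3} → 5 values.

5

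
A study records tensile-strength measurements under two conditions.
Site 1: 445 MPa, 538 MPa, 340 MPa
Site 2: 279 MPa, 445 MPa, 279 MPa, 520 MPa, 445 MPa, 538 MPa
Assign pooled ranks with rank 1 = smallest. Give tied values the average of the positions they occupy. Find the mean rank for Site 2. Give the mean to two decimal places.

4.75

Sorted (ascending): 279, 279, 340, 445, 445, 445, 520, 538, 538
The 2 values of 279 occupy positions 1–2 → average rank (1+2)/2 = 1.5.
The 3 values of 445 occupy positions 4–6 → average rank 5.
The 2 values of 538 occupy positions 8–9 → average rank (8+9)/2 = 8.5.
Site 2 values → pooled ranks: 279→1.5, 445→5, 279→1.5, 520→7, 445→5, 538→8.5
Mean rank = (1.5 + 5 + 1.5 + 7 + 5 + 8.5) / 6 = 4.75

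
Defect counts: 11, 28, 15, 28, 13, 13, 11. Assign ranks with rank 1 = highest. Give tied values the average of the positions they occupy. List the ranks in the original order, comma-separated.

Sorted (descending): 28, 28, 15, 13, 13, 11, 11
The 2 values of 28 occupy positions 1–2 → average rank (1+2)/2 = 1.5.
The 2 values of 13 occupy positions 4–5 → average rank (4+5)/2 = 4.5.
The 2 values of 11 occupy positions 6–7 → average rank (6+7)/2 = 6.5.

6.5, 1.5, 3, 1.5, 4.5, 4.5, 6.5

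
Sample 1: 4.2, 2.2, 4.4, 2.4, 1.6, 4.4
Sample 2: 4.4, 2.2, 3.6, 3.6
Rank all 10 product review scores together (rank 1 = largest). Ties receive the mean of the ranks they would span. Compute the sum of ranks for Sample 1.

33.5

Sorted (descending): 4.4, 4.4, 4.4, 4.2, 3.6, 3.6, 2.4, 2.2, 2.2, 1.6
The 3 values of 4.4 occupy positions 1–3 → average rank 2.
The 2 values of 3.6 occupy positions 5–6 → average rank (5+6)/2 = 5.5.
The 2 values of 2.2 occupy positions 8–9 → average rank (8+9)/2 = 8.5.
Sample 1 values → pooled ranks: 4.2→4, 2.2→8.5, 4.4→2, 2.4→7, 1.6→10, 4.4→2
Rank sum = 4 + 8.5 + 2 + 7 + 10 + 2 = 33.5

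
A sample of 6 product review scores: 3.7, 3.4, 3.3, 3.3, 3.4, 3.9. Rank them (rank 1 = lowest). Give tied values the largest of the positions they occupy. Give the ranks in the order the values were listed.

Sorted (ascending): 3.3, 3.3, 3.4, 3.4, 3.7, 3.9
The 2 values of 3.3 occupy positions 1–2 → each gets rank 2.
The 2 values of 3.4 occupy positions 3–4 → each gets rank 4.

5, 4, 2, 2, 4, 6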